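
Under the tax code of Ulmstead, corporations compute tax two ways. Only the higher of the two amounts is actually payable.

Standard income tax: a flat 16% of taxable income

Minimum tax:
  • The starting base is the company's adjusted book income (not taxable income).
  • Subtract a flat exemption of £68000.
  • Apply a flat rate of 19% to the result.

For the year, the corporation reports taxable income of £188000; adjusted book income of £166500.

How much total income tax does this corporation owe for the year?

Standard income tax:
  £188000 × 16% = £30080

Minimum tax:
  Base (adjusted book income): £166500
  Less exemption £68000 → base £98500
  £98500 × 19% = £18715

£30080 > £18715, so the standard income tax governs.

£30080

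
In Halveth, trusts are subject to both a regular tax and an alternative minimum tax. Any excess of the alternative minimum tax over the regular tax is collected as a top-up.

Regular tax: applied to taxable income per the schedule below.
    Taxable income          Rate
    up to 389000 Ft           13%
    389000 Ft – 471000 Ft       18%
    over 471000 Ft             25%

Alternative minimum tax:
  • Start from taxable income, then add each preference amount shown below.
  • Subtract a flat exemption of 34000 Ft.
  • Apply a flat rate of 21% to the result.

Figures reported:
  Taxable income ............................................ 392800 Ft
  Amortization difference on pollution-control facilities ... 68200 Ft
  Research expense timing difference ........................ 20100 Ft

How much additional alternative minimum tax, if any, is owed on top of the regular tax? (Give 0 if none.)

Alternative minimum tax:
  Adjusted income: 392800 Ft + 68200 Ft + 20100 Ft = 481100 Ft
  Less exemption 34000 Ft → base 447100 Ft
  447100 Ft × 21% = 93891 Ft

Regular tax:
  389000 Ft × 13% = 50570 Ft
  3800 Ft × 18% = 684 Ft
  → 51254 Ft

Excess of alternative minimum tax over regular tax: 93891 Ft − 51254 Ft = 42637 Ft.

42637 Ft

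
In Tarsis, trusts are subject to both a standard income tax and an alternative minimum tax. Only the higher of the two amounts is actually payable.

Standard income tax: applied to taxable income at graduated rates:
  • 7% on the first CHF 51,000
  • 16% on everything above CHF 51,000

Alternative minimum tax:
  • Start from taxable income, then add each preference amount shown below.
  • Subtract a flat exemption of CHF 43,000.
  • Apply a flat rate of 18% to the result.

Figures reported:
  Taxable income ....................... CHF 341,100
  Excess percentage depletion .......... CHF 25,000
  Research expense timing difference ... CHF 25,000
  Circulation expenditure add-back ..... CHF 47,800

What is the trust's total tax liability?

CHF 71,262

Standard income tax:
  CHF 51,000 × 7% = CHF 3,570
  CHF 290,100 × 16% = CHF 46,416
  → CHF 49,986

Alternative minimum tax:
  Adjusted income: CHF 341,100 + CHF 25,000 + CHF 25,000 + CHF 47,800 = CHF 438,900
  Less exemption CHF 43,000 → base CHF 395,900
  CHF 395,900 × 18% = CHF 71,262

CHF 71,262 > CHF 49,986, so the alternative minimum tax is the binding amount.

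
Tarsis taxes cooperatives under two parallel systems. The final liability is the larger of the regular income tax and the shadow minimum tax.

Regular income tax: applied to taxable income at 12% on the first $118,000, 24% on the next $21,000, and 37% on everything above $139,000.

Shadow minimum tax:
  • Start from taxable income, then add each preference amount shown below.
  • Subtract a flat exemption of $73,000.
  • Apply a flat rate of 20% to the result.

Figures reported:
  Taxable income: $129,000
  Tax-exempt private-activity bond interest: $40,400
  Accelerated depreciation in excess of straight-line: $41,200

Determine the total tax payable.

$27,520

Regular income tax:
  $118,000 × 12% = $14,160
  $11,000 × 24% = $2,640
  → $16,800

Shadow minimum tax:
  Adjusted income: $129,000 + $40,400 + $41,200 = $210,600
  Less exemption $73,000 → base $137,600
  $137,600 × 20% = $27,520

$27,520 > $16,800, so the shadow minimum tax is the binding amount.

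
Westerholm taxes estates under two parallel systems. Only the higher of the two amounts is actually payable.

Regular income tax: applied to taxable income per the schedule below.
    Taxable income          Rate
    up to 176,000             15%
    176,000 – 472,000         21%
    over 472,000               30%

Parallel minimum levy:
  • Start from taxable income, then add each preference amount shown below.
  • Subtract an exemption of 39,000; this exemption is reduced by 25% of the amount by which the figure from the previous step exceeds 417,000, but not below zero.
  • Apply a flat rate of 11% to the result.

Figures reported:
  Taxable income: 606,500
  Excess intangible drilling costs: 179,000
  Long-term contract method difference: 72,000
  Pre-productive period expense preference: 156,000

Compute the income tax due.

Regular income tax:
  176,000 × 15% = 26,400
  296,000 × 21% = 62,160
  134,500 × 30% = 40,350
  → 128,910

Parallel minimum levy:
  Adjusted income: 606,500 + 179,000 + 72,000 + 156,000 = 1,013,500
  Exemption: 25% × (1,013,500 − 417,000) = 149,125 ≥ 39,000, so the exemption is fully phased out
  Base: 1,013,500 − 0 = 1,013,500
  1,013,500 × 11% = 111,485

128,910 > 111,485, so the regular income tax governs.

128,910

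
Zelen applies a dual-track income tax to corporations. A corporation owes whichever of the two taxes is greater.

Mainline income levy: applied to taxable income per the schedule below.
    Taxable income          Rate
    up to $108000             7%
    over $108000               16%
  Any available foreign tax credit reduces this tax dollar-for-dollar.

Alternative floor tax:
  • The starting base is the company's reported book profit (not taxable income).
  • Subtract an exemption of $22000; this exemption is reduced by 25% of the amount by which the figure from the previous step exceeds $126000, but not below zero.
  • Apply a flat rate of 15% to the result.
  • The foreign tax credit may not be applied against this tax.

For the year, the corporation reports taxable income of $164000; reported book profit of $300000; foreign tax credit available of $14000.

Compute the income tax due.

Mainline income levy:
  $108000 × 7% = $7560
  $56000 × 16% = $8960
  → $16520
  Less foreign tax credit $14000 → $2520

Alternative floor tax:
  Base (reported book profit): $300000
  Exemption: 25% × ($300000 − $126000) = $43500 ≥ $22000, so the exemption is fully phased out
  Base: $300000 − $0 = $300000
  $300000 × 15% = $45000

$45000 > $2520, so the alternative floor tax is the binding amount.

$45000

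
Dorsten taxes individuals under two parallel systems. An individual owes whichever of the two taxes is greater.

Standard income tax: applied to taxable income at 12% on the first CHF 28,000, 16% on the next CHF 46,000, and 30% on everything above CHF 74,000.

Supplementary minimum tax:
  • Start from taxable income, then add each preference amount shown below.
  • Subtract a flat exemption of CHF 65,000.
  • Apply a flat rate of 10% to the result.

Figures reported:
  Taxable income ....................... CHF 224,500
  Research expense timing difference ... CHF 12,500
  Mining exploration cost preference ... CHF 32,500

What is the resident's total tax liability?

CHF 55,870

Standard income tax:
  CHF 28,000 × 12% = CHF 3,360
  CHF 46,000 × 16% = CHF 7,360
  CHF 150,500 × 30% = CHF 45,150
  → CHF 55,870

Supplementary minimum tax:
  Adjusted income: CHF 224,500 + CHF 12,500 + CHF 32,500 = CHF 269,500
  Less exemption CHF 65,000 → base CHF 204,500
  CHF 204,500 × 10% = CHF 20,450

CHF 55,870 > CHF 20,450, so the standard income tax governs.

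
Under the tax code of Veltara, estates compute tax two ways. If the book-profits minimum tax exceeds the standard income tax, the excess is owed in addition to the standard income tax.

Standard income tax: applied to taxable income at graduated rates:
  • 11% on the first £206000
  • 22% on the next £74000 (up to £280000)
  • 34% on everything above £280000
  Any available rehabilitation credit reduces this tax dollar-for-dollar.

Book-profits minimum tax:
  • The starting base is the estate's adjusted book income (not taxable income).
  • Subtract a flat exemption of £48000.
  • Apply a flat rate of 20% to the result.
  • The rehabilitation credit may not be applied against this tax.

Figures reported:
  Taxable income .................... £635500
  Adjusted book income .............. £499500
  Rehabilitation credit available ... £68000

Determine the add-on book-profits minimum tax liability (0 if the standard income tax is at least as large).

£0

Book-profits minimum tax:
  Base (adjusted book income): £499500
  Less exemption £48000 → base £451500
  £451500 × 20% = £90300

Standard income tax:
  £206000 × 11% = £22660
  £74000 × 22% = £16280
  £355500 × 34% = £120870
  → £159810
  Less rehabilitation credit £68000 → £91810

£90300 ≤ £91810, so no add-on is due.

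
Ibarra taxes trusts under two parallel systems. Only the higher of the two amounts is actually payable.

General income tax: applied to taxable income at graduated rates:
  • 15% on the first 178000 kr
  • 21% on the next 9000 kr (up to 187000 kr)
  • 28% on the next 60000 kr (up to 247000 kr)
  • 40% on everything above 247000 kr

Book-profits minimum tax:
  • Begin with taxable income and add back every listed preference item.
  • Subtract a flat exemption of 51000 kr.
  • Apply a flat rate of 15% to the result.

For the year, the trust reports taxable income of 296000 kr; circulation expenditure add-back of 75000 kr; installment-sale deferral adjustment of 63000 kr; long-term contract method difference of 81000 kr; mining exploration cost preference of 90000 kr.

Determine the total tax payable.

Book-profits minimum tax:
  Adjusted income: 296000 kr + 75000 kr + 63000 kr + 81000 kr + 90000 kr = 605000 kr
  Less exemption 51000 kr → base 554000 kr
  554000 kr × 15% = 83100 kr

General income tax:
  178000 kr × 15% = 26700 kr
  9000 kr × 21% = 1890 kr
  60000 kr × 28% = 16800 kr
  49000 kr × 40% = 19600 kr
  → 64990 kr

83100 kr > 64990 kr, so the book-profits minimum tax is the binding amount.

83100 kr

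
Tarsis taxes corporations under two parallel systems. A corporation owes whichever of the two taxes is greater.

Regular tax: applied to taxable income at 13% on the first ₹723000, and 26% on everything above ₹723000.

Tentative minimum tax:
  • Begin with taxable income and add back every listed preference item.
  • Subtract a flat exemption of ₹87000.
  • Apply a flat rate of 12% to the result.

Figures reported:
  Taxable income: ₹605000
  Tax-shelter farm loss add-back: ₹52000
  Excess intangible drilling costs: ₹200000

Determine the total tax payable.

Tentative minimum tax:
  Adjusted income: ₹605000 + ₹52000 + ₹200000 = ₹857000
  Less exemption ₹87000 → base ₹770000
  ₹770000 × 12% = ₹92400

Regular tax:
  ₹605000 × 13% = ₹78650

₹92400 > ₹78650, so the tentative minimum tax is the binding amount.

₹92400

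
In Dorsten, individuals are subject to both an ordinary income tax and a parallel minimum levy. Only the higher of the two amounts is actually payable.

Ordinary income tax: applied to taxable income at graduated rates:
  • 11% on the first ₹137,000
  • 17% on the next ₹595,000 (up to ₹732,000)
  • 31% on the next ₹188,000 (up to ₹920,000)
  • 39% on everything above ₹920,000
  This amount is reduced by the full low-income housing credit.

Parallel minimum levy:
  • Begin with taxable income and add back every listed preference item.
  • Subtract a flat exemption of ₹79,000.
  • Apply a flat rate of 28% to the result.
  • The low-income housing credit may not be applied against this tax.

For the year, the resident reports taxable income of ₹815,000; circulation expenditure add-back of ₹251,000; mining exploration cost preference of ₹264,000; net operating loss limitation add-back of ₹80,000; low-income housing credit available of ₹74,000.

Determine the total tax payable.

Parallel minimum levy:
  Adjusted income: ₹815,000 + ₹251,000 + ₹264,000 + ₹80,000 = ₹1,410,000
  Less exemption ₹79,000 → base ₹1,331,000
  ₹1,331,000 × 28% = ₹372,680

Ordinary income tax:
  ₹137,000 × 11% = ₹15,070
  ₹595,000 × 17% = ₹101,150
  ₹83,000 × 31% = ₹25,730
  → ₹141,950
  Less low-income housing credit ₹74,000 → ₹67,950

₹372,680 > ₹67,950, so the parallel minimum levy is the binding amount.

₹372,680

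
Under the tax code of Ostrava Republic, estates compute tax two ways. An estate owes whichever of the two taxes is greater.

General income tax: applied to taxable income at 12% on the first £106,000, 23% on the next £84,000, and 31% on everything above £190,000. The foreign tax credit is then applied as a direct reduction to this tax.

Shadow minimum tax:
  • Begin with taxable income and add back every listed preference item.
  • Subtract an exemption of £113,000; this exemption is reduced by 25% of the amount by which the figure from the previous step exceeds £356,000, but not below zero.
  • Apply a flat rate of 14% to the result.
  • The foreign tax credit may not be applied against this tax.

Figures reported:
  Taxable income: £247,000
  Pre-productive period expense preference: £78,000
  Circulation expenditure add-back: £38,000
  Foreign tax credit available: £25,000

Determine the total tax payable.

Shadow minimum tax:
  Adjusted income: £247,000 + £78,000 + £38,000 = £363,000
  Exemption: £113,000 − 25% × (£363,000 − £356,000) = £113,000 − £1,750 = £111,250
  Base: £363,000 − £111,250 = £251,750
  £251,750 × 14% = £35,245

General income tax:
  £106,000 × 12% = £12,720
  £84,000 × 23% = £19,320
  £57,000 × 31% = £17,670
  → £49,710
  Less foreign tax credit £25,000 → £24,710

£35,245 > £24,710, so the shadow minimum tax is the binding amount.

£35,245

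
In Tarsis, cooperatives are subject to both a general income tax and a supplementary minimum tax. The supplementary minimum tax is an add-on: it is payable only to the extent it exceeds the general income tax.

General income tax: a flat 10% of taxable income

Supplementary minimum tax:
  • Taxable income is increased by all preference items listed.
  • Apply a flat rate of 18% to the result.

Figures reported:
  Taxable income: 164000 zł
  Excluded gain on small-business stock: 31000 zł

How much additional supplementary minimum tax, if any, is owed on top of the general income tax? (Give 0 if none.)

18700 zł

Supplementary minimum tax:
  Adjusted income: 164000 zł + 31000 zł = 195000 zł
  195000 zł × 18% = 35100 zł

General income tax:
  164000 zł × 10% = 16400 zł

Excess of supplementary minimum tax over general income tax: 35100 zł − 16400 zł = 18700 zł.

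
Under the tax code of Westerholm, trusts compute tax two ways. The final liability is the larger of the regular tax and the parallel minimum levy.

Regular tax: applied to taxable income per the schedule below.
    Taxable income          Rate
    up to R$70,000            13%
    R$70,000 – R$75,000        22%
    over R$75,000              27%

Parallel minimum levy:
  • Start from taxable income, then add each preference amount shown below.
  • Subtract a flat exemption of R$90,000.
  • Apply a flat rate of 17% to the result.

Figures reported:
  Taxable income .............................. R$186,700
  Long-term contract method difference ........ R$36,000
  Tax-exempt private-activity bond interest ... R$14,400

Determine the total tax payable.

R$40,359

Regular tax:
  R$70,000 × 13% = R$9,100
  R$5,000 × 22% = R$1,100
  R$111,700 × 27% = R$30,159
  → R$40,359

Parallel minimum levy:
  Adjusted income: R$186,700 + R$36,000 + R$14,400 = R$237,100
  Less exemption R$90,000 → base R$147,100
  R$147,100 × 17% = R$25,007

R$40,359 > R$25,007, so the regular tax governs.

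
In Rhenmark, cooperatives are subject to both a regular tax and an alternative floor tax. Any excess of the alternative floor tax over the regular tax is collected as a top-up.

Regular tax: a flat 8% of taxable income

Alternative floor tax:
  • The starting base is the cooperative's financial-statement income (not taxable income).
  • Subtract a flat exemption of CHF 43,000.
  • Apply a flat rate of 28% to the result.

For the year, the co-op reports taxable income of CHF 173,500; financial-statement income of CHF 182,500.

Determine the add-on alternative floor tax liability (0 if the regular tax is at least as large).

CHF 25,180

Regular tax:
  CHF 173,500 × 8% = CHF 13,880

Alternative floor tax:
  Base (financial-statement income): CHF 182,500
  Less exemption CHF 43,000 → base CHF 139,500
  CHF 139,500 × 28% = CHF 39,060

Excess of alternative floor tax over regular tax: CHF 39,060 − CHF 13,880 = CHF 25,180.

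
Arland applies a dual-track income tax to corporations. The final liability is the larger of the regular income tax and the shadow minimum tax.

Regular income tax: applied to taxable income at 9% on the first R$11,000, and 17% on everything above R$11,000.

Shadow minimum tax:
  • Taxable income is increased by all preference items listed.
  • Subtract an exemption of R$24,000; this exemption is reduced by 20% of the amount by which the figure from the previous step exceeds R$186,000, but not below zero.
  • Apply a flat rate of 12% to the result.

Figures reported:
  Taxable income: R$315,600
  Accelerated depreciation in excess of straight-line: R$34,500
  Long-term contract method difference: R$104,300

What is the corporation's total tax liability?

R$54,528

Regular income tax:
  R$11,000 × 9% = R$990
  R$304,600 × 17% = R$51,782
  → R$52,772

Shadow minimum tax:
  Adjusted income: R$315,600 + R$34,500 + R$104,300 = R$454,400
  Exemption: 20% × (R$454,400 − R$186,000) = R$53,680 ≥ R$24,000, so the exemption is fully phased out
  Base: R$454,400 − R$0 = R$454,400
  R$454,400 × 12% = R$54,528

R$54,528 > R$52,772, so the shadow minimum tax is the binding amount.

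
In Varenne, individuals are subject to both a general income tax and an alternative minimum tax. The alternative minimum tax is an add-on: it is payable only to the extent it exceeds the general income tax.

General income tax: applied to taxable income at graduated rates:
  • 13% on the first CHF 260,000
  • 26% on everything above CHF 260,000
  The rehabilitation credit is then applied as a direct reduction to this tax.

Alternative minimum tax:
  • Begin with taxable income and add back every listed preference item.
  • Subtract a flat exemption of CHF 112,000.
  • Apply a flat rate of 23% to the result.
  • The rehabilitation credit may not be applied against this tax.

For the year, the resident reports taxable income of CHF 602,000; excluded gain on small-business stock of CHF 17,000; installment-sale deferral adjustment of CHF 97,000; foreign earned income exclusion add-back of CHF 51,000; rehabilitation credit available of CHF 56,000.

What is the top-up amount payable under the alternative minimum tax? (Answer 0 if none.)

General income tax:
  CHF 260,000 × 13% = CHF 33,800
  CHF 342,000 × 26% = CHF 88,920
  → CHF 122,720
  Less rehabilitation credit CHF 56,000 → CHF 66,720

Alternative minimum tax:
  Adjusted income: CHF 602,000 + CHF 17,000 + CHF 97,000 + CHF 51,000 = CHF 767,000
  Less exemption CHF 112,000 → base CHF 655,000
  CHF 655,000 × 23% = CHF 150,650

Excess of alternative minimum tax over general income tax: CHF 150,650 − CHF 66,720 = CHF 83,930.

CHF 83,930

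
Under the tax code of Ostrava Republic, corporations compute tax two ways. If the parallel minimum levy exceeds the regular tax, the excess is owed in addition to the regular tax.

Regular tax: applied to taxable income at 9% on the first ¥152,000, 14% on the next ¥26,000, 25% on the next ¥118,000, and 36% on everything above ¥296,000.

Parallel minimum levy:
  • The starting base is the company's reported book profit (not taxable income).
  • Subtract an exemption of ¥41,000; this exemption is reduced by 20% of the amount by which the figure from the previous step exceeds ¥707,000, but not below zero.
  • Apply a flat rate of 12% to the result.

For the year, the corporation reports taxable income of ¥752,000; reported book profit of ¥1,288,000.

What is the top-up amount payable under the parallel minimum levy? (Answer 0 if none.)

Regular tax:
  ¥152,000 × 9% = ¥13,680
  ¥26,000 × 14% = ¥3,640
  ¥118,000 × 25% = ¥29,500
  ¥456,000 × 36% = ¥164,160
  → ¥210,980

Parallel minimum levy:
  Base (reported book profit): ¥1,288,000
  Exemption: 20% × (¥1,288,000 − ¥707,000) = ¥116,200 ≥ ¥41,000, so the exemption is fully phased out
  Base: ¥1,288,000 − ¥0 = ¥1,288,000
  ¥1,288,000 × 12% = ¥154,560

¥154,560 ≤ ¥210,980, so no add-on is due.

¥0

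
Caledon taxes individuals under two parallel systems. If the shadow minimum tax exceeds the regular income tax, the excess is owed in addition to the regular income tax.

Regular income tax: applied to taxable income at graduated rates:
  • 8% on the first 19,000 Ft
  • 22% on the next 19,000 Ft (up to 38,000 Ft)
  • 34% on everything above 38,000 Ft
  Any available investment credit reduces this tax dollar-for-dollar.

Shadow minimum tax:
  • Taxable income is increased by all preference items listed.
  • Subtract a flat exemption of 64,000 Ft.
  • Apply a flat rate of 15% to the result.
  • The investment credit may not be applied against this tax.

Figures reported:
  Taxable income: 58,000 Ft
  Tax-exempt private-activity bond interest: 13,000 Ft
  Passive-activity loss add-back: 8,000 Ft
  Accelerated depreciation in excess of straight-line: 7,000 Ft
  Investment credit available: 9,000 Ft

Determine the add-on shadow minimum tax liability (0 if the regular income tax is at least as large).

0 Ft

Shadow minimum tax:
  Adjusted income: 58,000 Ft + 13,000 Ft + 8,000 Ft + 7,000 Ft = 86,000 Ft
  Less exemption 64,000 Ft → base 22,000 Ft
  22,000 Ft × 15% = 3,300 Ft

Regular income tax:
  19,000 Ft × 8% = 1,520 Ft
  19,000 Ft × 22% = 4,180 Ft
  20,000 Ft × 34% = 6,800 Ft
  → 12,500 Ft
  Less investment credit 9,000 Ft → 3,500 Ft

3,300 Ft ≤ 3,500 Ft, so no add-on is due.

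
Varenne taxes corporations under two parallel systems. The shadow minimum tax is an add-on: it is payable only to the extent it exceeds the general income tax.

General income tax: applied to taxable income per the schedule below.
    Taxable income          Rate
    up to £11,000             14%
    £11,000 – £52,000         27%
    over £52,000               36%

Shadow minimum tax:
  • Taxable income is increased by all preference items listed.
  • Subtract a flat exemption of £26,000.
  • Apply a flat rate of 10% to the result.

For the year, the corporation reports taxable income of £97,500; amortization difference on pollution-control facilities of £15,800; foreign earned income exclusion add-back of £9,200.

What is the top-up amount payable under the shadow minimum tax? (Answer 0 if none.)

£0

Shadow minimum tax:
  Adjusted income: £97,500 + £15,800 + £9,200 = £122,500
  Less exemption £26,000 → base £96,500
  £96,500 × 10% = £9,650

General income tax:
  £11,000 × 14% = £1,540
  £41,000 × 27% = £11,070
  £45,500 × 36% = £16,380
  → £28,990

£9,650 ≤ £28,990, so no add-on is due.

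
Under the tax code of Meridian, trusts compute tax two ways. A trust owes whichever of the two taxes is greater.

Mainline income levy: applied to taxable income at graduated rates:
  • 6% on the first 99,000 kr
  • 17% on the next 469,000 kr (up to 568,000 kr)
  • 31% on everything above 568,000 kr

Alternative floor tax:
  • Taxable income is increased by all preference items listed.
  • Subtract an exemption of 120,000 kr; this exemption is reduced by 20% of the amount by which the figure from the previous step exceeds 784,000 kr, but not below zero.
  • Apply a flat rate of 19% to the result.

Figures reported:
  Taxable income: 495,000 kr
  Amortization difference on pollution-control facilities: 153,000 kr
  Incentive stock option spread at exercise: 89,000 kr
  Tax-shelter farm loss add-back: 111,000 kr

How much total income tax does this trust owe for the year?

140,752 kr

Mainline income levy:
  99,000 kr × 6% = 5,940 kr
  396,000 kr × 17% = 67,320 kr
  → 73,260 kr

Alternative floor tax:
  Adjusted income: 495,000 kr + 153,000 kr + 89,000 kr + 111,000 kr = 848,000 kr
  Exemption: 120,000 kr − 20% × (848,000 kr − 784,000 kr) = 120,000 kr − 12,800 kr = 107,200 kr
  Base: 848,000 kr − 107,200 kr = 740,800 kr
  740,800 kr × 19% = 140,752 kr

140,752 kr > 73,260 kr, so the alternative floor tax is the binding amount.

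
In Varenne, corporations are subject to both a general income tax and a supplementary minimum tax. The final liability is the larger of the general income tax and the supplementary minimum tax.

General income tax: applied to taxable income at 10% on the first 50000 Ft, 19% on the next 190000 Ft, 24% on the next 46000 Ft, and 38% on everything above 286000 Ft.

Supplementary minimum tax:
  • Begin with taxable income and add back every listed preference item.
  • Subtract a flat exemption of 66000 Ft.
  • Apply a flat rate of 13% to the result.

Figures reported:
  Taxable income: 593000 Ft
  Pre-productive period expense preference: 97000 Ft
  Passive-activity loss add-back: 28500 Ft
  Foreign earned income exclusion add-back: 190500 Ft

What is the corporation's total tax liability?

168800 Ft

General income tax:
  50000 Ft × 10% = 5000 Ft
  190000 Ft × 19% = 36100 Ft
  46000 Ft × 24% = 11040 Ft
  307000 Ft × 38% = 116660 Ft
  → 168800 Ft

Supplementary minimum tax:
  Adjusted income: 593000 Ft + 97000 Ft + 28500 Ft + 190500 Ft = 909000 Ft
  Less exemption 66000 Ft → base 843000 Ft
  843000 Ft × 13% = 109590 Ft

168800 Ft > 109590 Ft, so the general income tax governs.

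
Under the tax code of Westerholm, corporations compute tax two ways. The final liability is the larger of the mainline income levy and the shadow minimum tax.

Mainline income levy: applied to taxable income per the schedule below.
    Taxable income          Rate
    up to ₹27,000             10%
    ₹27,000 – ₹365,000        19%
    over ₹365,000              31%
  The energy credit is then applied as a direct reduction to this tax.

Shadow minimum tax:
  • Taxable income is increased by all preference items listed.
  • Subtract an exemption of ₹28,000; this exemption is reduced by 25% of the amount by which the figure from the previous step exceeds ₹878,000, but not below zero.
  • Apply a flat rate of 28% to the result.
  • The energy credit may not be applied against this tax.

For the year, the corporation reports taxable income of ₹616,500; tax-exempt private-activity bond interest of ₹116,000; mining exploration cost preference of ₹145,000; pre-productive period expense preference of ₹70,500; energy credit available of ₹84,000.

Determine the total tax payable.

Shadow minimum tax:
  Adjusted income: ₹616,500 + ₹116,000 + ₹145,000 + ₹70,500 = ₹948,000
  Exemption: ₹28,000 − 25% × (₹948,000 − ₹878,000) = ₹28,000 − ₹17,500 = ₹10,500
  Base: ₹948,000 − ₹10,500 = ₹937,500
  ₹937,500 × 28% = ₹262,500

Mainline income levy:
  ₹27,000 × 10% = ₹2,700
  ₹338,000 × 19% = ₹64,220
  ₹251,500 × 31% = ₹77,965
  → ₹144,885
  Less energy credit ₹84,000 → ₹60,885

₹262,500 > ₹60,885, so the shadow minimum tax is the binding amount.

₹262,500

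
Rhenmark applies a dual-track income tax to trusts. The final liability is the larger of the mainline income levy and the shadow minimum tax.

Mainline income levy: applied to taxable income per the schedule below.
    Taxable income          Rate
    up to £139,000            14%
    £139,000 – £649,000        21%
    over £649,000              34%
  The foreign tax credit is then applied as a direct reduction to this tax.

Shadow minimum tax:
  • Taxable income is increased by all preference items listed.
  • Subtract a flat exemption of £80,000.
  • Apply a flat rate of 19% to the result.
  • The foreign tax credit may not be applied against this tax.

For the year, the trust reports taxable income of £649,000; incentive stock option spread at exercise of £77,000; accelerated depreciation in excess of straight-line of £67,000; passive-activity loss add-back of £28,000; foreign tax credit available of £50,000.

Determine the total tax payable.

Shadow minimum tax:
  Adjusted income: £649,000 + £77,000 + £67,000 + £28,000 = £821,000
  Less exemption £80,000 → base £741,000
  £741,000 × 19% = £140,790

Mainline income levy:
  £139,000 × 14% = £19,460
  £510,000 × 21% = £107,100
  → £126,560
  Less foreign tax credit £50,000 → £76,560

£140,790 > £76,560, so the shadow minimum tax is the binding amount.

£140,790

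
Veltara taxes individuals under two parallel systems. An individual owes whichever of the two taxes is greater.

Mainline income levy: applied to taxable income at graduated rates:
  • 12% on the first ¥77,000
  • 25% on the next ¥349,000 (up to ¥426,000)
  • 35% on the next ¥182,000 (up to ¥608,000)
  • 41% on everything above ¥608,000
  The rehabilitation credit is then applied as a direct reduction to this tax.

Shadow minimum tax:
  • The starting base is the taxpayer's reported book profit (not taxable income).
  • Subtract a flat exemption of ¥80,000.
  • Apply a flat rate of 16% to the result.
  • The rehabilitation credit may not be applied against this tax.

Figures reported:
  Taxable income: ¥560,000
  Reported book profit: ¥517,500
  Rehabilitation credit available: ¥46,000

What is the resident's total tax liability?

¥97,390

Mainline income levy:
  ¥77,000 × 12% = ¥9,240
  ¥349,000 × 25% = ¥87,250
  ¥134,000 × 35% = ¥46,900
  → ¥143,390
  Less rehabilitation credit ¥46,000 → ¥97,390

Shadow minimum tax:
  Base (reported book profit): ¥517,500
  Less exemption ¥80,000 → base ¥437,500
  ¥437,500 × 16% = ¥70,000

¥97,390 > ¥70,000, so the mainline income levy governs.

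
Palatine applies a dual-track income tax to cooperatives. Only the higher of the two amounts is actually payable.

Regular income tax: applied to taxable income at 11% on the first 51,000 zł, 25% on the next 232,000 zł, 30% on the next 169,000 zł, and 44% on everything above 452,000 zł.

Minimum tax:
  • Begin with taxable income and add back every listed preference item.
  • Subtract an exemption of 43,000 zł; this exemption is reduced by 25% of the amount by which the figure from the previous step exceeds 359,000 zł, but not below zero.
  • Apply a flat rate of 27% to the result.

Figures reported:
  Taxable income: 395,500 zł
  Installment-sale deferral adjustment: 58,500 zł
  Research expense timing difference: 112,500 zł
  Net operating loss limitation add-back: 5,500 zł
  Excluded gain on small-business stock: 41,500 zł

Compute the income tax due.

165,645 zł

Regular income tax:
  51,000 zł × 11% = 5,610 zł
  232,000 zł × 25% = 58,000 zł
  112,500 zł × 30% = 33,750 zł
  → 97,360 zł

Minimum tax:
  Adjusted income: 395,500 zł + 58,500 zł + 112,500 zł + 5,500 zł + 41,500 zł = 613,500 zł
  Exemption: 25% × (613,500 zł − 359,000 zł) = 63,625 zł ≥ 43,000 zł, so the exemption is fully phased out
  Base: 613,500 zł − 0 zł = 613,500 zł
  613,500 zł × 27% = 165,645 zł

165,645 zł > 97,360 zł, so the minimum tax is the binding amount.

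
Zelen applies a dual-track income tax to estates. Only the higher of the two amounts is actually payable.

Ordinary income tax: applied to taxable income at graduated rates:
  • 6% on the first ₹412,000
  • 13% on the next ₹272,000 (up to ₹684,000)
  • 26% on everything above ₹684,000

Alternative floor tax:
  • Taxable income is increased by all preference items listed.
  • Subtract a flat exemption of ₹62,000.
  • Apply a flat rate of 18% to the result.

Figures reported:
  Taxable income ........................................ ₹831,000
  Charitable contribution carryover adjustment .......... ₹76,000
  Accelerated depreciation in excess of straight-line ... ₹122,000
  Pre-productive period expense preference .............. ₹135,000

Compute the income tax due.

Alternative floor tax:
  Adjusted income: ₹831,000 + ₹76,000 + ₹122,000 + ₹135,000 = ₹1,164,000
  Less exemption ₹62,000 → base ₹1,102,000
  ₹1,102,000 × 18% = ₹198,360

Ordinary income tax:
  ₹412,000 × 6% = ₹24,720
  ₹272,000 × 13% = ₹35,360
  ₹147,000 × 26% = ₹38,220
  → ₹98,300

₹198,360 > ₹98,300, so the alternative floor tax is the binding amount.

₹198,360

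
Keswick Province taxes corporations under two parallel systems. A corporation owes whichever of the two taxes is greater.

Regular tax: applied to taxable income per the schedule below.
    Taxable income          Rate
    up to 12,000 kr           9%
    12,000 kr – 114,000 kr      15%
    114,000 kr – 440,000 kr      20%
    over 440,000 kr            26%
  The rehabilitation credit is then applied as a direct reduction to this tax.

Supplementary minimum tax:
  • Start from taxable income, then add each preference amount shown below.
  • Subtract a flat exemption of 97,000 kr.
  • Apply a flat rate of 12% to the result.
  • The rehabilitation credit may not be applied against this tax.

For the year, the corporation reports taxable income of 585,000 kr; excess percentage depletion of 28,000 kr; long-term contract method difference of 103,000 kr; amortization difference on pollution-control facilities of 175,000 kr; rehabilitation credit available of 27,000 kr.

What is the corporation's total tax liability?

Regular tax:
  12,000 kr × 9% = 1,080 kr
  102,000 kr × 15% = 15,300 kr
  326,000 kr × 20% = 65,200 kr
  145,000 kr × 26% = 37,700 kr
  → 119,280 kr
  Less rehabilitation credit 27,000 kr → 92,280 kr

Supplementary minimum tax:
  Adjusted income: 585,000 kr + 28,000 kr + 103,000 kr + 175,000 kr = 891,000 kr
  Less exemption 97,000 kr → base 794,000 kr
  794,000 kr × 12% = 95,280 kr

95,280 kr > 92,280 kr, so the supplementary minimum tax is the binding amount.

95,280 kr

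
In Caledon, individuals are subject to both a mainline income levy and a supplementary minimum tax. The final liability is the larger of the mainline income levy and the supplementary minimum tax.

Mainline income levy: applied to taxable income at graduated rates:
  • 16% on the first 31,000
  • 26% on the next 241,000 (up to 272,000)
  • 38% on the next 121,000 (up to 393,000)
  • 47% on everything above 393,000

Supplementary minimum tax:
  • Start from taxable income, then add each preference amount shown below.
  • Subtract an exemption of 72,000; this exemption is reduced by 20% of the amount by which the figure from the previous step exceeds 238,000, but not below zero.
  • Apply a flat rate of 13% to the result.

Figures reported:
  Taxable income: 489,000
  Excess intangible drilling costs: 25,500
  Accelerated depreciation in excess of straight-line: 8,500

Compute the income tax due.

Supplementary minimum tax:
  Adjusted income: 489,000 + 25,500 + 8,500 = 523,000
  Exemption: 72,000 − 20% × (523,000 − 238,000) = 72,000 − 57,000 = 15,000
  Base: 523,000 − 15,000 = 508,000
  508,000 × 13% = 66,040

Mainline income levy:
  31,000 × 16% = 4,960
  241,000 × 26% = 62,660
  121,000 × 38% = 45,980
  96,000 × 47% = 45,120
  → 158,720

158,720 > 66,040, so the mainline income levy governs.

158,720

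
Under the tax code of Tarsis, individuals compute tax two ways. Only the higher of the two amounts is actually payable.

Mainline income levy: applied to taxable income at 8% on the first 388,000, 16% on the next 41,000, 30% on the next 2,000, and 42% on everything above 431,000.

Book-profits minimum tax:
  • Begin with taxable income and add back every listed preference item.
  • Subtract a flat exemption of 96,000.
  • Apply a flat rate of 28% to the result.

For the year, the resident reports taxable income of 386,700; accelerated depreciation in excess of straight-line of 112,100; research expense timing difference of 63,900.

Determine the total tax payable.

130,676

Mainline income levy:
  386,700 × 8% = 30,936

Book-profits minimum tax:
  Adjusted income: 386,700 + 112,100 + 63,900 = 562,700
  Less exemption 96,000 → base 466,700
  466,700 × 28% = 130,676

130,676 > 30,936, so the book-profits minimum tax is the binding amount.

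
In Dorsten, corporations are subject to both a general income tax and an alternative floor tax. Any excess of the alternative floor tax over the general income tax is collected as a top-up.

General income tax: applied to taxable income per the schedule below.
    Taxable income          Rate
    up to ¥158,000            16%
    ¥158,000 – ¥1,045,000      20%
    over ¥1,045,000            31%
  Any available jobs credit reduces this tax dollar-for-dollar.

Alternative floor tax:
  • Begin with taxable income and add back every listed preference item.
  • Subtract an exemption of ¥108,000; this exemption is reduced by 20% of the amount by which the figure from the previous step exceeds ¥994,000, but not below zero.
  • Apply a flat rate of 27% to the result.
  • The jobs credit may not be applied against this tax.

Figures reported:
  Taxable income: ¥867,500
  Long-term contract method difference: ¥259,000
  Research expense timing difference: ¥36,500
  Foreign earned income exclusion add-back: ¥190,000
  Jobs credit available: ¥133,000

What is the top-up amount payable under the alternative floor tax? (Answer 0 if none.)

General income tax:
  ¥158,000 × 16% = ¥25,280
  ¥709,500 × 20% = ¥141,900
  → ¥167,180
  Less jobs credit ¥133,000 → ¥34,180

Alternative floor tax:
  Adjusted income: ¥867,500 + ¥259,000 + ¥36,500 + ¥190,000 = ¥1,353,000
  Exemption: ¥108,000 − 20% × (¥1,353,000 − ¥994,000) = ¥108,000 − ¥71,800 = ¥36,200
  Base: ¥1,353,000 − ¥36,200 = ¥1,316,800
  ¥1,316,800 × 27% = ¥355,536

Excess of alternative floor tax over general income tax: ¥355,536 − ¥34,180 = ¥321,356.

¥321,356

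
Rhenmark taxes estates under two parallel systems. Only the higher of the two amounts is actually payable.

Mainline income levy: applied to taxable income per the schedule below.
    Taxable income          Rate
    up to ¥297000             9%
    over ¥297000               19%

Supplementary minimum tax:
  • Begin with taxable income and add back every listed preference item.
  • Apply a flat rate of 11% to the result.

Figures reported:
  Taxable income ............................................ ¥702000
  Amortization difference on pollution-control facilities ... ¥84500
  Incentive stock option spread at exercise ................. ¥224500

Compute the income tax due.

¥111210

Supplementary minimum tax:
  Adjusted income: ¥702000 + ¥84500 + ¥224500 = ¥1011000
  ¥1011000 × 11% = ¥111210

Mainline income levy:
  ¥297000 × 9% = ¥26730
  ¥405000 × 19% = ¥76950
  → ¥103680

¥111210 > ¥103680, so the supplementary minimum tax is the binding amount.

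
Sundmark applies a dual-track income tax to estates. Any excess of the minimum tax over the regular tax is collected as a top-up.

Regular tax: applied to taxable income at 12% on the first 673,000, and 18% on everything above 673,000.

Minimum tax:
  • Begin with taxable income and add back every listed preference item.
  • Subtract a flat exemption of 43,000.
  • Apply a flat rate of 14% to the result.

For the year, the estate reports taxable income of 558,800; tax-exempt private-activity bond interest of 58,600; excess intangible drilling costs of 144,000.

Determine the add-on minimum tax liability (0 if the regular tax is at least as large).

33,520

Minimum tax:
  Adjusted income: 558,800 + 58,600 + 144,000 = 761,400
  Less exemption 43,000 → base 718,400
  718,400 × 14% = 100,576

Regular tax:
  558,800 × 12% = 67,056

Excess of minimum tax over regular tax: 100,576 − 67,056 = 33,520.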